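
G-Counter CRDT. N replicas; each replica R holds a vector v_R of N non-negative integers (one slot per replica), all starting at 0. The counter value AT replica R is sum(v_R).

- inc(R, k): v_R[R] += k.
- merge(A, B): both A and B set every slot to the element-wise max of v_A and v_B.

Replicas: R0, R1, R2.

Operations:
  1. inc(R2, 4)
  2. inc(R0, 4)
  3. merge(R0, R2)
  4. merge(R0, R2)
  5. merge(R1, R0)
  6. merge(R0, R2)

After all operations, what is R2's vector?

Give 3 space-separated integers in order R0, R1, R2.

Op 1: inc R2 by 4 -> R2=(0,0,4) value=4
Op 2: inc R0 by 4 -> R0=(4,0,0) value=4
Op 3: merge R0<->R2 -> R0=(4,0,4) R2=(4,0,4)
Op 4: merge R0<->R2 -> R0=(4,0,4) R2=(4,0,4)
Op 5: merge R1<->R0 -> R1=(4,0,4) R0=(4,0,4)
Op 6: merge R0<->R2 -> R0=(4,0,4) R2=(4,0,4)

Answer: 4 0 4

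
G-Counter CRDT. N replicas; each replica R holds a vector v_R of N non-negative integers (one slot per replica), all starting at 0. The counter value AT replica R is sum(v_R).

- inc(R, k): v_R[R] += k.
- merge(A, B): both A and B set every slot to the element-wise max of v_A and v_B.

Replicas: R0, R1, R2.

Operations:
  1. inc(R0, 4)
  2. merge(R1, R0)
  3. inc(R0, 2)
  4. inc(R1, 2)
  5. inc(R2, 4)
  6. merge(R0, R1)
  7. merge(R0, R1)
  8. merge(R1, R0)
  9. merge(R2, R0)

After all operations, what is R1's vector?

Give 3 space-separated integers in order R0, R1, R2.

Op 1: inc R0 by 4 -> R0=(4,0,0) value=4
Op 2: merge R1<->R0 -> R1=(4,0,0) R0=(4,0,0)
Op 3: inc R0 by 2 -> R0=(6,0,0) value=6
Op 4: inc R1 by 2 -> R1=(4,2,0) value=6
Op 5: inc R2 by 4 -> R2=(0,0,4) value=4
Op 6: merge R0<->R1 -> R0=(6,2,0) R1=(6,2,0)
Op 7: merge R0<->R1 -> R0=(6,2,0) R1=(6,2,0)
Op 8: merge R1<->R0 -> R1=(6,2,0) R0=(6,2,0)
Op 9: merge R2<->R0 -> R2=(6,2,4) R0=(6,2,4)

Answer: 6 2 0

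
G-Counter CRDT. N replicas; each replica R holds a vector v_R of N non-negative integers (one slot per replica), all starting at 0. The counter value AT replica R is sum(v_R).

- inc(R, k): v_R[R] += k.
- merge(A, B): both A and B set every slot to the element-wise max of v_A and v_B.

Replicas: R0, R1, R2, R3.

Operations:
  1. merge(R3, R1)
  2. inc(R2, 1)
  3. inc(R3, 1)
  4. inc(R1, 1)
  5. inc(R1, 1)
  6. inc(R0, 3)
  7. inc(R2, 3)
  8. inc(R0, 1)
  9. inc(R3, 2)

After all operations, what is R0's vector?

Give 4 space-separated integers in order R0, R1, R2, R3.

Op 1: merge R3<->R1 -> R3=(0,0,0,0) R1=(0,0,0,0)
Op 2: inc R2 by 1 -> R2=(0,0,1,0) value=1
Op 3: inc R3 by 1 -> R3=(0,0,0,1) value=1
Op 4: inc R1 by 1 -> R1=(0,1,0,0) value=1
Op 5: inc R1 by 1 -> R1=(0,2,0,0) value=2
Op 6: inc R0 by 3 -> R0=(3,0,0,0) value=3
Op 7: inc R2 by 3 -> R2=(0,0,4,0) value=4
Op 8: inc R0 by 1 -> R0=(4,0,0,0) value=4
Op 9: inc R3 by 2 -> R3=(0,0,0,3) value=3

Answer: 4 0 0 0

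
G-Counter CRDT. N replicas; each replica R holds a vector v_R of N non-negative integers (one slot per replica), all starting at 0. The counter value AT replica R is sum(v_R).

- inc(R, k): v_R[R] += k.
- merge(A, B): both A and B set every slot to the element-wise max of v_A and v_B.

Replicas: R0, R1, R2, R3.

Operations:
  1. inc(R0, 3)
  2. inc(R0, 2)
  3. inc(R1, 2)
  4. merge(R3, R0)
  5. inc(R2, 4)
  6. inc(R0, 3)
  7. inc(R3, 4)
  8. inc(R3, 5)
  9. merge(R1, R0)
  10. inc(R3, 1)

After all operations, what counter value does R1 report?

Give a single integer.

Op 1: inc R0 by 3 -> R0=(3,0,0,0) value=3
Op 2: inc R0 by 2 -> R0=(5,0,0,0) value=5
Op 3: inc R1 by 2 -> R1=(0,2,0,0) value=2
Op 4: merge R3<->R0 -> R3=(5,0,0,0) R0=(5,0,0,0)
Op 5: inc R2 by 4 -> R2=(0,0,4,0) value=4
Op 6: inc R0 by 3 -> R0=(8,0,0,0) value=8
Op 7: inc R3 by 4 -> R3=(5,0,0,4) value=9
Op 8: inc R3 by 5 -> R3=(5,0,0,9) value=14
Op 9: merge R1<->R0 -> R1=(8,2,0,0) R0=(8,2,0,0)
Op 10: inc R3 by 1 -> R3=(5,0,0,10) value=15

Answer: 10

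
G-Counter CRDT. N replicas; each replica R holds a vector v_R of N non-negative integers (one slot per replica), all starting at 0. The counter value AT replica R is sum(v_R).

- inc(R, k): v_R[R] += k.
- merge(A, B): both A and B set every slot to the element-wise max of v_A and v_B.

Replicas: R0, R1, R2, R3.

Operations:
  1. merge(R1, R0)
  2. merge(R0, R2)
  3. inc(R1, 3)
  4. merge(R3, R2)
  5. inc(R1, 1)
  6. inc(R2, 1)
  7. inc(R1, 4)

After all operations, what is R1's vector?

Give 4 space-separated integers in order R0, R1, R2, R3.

Answer: 0 8 0 0

Derivation:
Op 1: merge R1<->R0 -> R1=(0,0,0,0) R0=(0,0,0,0)
Op 2: merge R0<->R2 -> R0=(0,0,0,0) R2=(0,0,0,0)
Op 3: inc R1 by 3 -> R1=(0,3,0,0) value=3
Op 4: merge R3<->R2 -> R3=(0,0,0,0) R2=(0,0,0,0)
Op 5: inc R1 by 1 -> R1=(0,4,0,0) value=4
Op 6: inc R2 by 1 -> R2=(0,0,1,0) value=1
Op 7: inc R1 by 4 -> R1=(0,8,0,0) value=8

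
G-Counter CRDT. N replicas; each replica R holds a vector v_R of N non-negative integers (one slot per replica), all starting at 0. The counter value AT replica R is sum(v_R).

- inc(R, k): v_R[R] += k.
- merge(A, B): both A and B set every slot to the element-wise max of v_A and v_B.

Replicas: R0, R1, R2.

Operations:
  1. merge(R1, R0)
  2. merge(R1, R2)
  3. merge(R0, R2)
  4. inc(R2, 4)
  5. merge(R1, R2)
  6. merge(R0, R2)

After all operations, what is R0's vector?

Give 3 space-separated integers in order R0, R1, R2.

Answer: 0 0 4

Derivation:
Op 1: merge R1<->R0 -> R1=(0,0,0) R0=(0,0,0)
Op 2: merge R1<->R2 -> R1=(0,0,0) R2=(0,0,0)
Op 3: merge R0<->R2 -> R0=(0,0,0) R2=(0,0,0)
Op 4: inc R2 by 4 -> R2=(0,0,4) value=4
Op 5: merge R1<->R2 -> R1=(0,0,4) R2=(0,0,4)
Op 6: merge R0<->R2 -> R0=(0,0,4) R2=(0,0,4)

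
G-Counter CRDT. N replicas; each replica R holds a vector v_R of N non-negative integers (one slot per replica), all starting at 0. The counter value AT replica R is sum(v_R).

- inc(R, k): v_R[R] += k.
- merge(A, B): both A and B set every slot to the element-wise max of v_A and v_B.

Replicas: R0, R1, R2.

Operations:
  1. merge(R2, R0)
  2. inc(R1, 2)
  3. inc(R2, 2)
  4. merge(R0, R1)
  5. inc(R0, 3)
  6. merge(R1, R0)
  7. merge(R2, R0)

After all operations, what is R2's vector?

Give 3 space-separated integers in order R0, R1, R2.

Op 1: merge R2<->R0 -> R2=(0,0,0) R0=(0,0,0)
Op 2: inc R1 by 2 -> R1=(0,2,0) value=2
Op 3: inc R2 by 2 -> R2=(0,0,2) value=2
Op 4: merge R0<->R1 -> R0=(0,2,0) R1=(0,2,0)
Op 5: inc R0 by 3 -> R0=(3,2,0) value=5
Op 6: merge R1<->R0 -> R1=(3,2,0) R0=(3,2,0)
Op 7: merge R2<->R0 -> R2=(3,2,2) R0=(3,2,2)

Answer: 3 2 2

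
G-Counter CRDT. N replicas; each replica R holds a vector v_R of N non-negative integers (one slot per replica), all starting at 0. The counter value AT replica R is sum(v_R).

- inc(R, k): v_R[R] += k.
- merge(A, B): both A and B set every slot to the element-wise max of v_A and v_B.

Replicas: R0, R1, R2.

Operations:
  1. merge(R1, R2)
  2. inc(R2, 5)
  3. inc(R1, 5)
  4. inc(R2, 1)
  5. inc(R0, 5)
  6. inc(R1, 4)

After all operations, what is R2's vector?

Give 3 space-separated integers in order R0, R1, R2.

Answer: 0 0 6

Derivation:
Op 1: merge R1<->R2 -> R1=(0,0,0) R2=(0,0,0)
Op 2: inc R2 by 5 -> R2=(0,0,5) value=5
Op 3: inc R1 by 5 -> R1=(0,5,0) value=5
Op 4: inc R2 by 1 -> R2=(0,0,6) value=6
Op 5: inc R0 by 5 -> R0=(5,0,0) value=5
Op 6: inc R1 by 4 -> R1=(0,9,0) value=9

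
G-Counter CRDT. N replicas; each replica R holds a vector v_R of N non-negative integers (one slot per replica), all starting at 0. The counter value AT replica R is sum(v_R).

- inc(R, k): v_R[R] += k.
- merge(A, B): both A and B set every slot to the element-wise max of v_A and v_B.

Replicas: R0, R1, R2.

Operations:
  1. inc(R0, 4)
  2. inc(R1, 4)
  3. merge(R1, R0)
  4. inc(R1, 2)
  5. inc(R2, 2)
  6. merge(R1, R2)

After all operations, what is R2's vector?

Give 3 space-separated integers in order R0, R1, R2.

Answer: 4 6 2

Derivation:
Op 1: inc R0 by 4 -> R0=(4,0,0) value=4
Op 2: inc R1 by 4 -> R1=(0,4,0) value=4
Op 3: merge R1<->R0 -> R1=(4,4,0) R0=(4,4,0)
Op 4: inc R1 by 2 -> R1=(4,6,0) value=10
Op 5: inc R2 by 2 -> R2=(0,0,2) value=2
Op 6: merge R1<->R2 -> R1=(4,6,2) R2=(4,6,2)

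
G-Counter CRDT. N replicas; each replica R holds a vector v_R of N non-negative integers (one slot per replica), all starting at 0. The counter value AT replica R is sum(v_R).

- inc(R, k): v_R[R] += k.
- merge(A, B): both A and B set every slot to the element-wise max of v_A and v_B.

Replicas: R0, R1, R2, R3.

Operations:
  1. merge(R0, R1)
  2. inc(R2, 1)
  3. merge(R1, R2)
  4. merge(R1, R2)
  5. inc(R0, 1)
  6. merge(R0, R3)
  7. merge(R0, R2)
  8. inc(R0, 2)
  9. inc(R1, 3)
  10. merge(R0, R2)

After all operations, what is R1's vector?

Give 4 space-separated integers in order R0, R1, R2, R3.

Op 1: merge R0<->R1 -> R0=(0,0,0,0) R1=(0,0,0,0)
Op 2: inc R2 by 1 -> R2=(0,0,1,0) value=1
Op 3: merge R1<->R2 -> R1=(0,0,1,0) R2=(0,0,1,0)
Op 4: merge R1<->R2 -> R1=(0,0,1,0) R2=(0,0,1,0)
Op 5: inc R0 by 1 -> R0=(1,0,0,0) value=1
Op 6: merge R0<->R3 -> R0=(1,0,0,0) R3=(1,0,0,0)
Op 7: merge R0<->R2 -> R0=(1,0,1,0) R2=(1,0,1,0)
Op 8: inc R0 by 2 -> R0=(3,0,1,0) value=4
Op 9: inc R1 by 3 -> R1=(0,3,1,0) value=4
Op 10: merge R0<->R2 -> R0=(3,0,1,0) R2=(3,0,1,0)

Answer: 0 3 1 0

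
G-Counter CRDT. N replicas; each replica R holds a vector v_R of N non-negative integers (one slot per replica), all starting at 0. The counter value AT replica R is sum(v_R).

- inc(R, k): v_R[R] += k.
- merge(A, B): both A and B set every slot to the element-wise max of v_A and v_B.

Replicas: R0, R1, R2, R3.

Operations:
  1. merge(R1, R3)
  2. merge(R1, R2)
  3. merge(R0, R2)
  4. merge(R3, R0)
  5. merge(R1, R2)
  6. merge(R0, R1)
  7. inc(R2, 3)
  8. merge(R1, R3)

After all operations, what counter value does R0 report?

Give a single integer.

Answer: 0

Derivation:
Op 1: merge R1<->R3 -> R1=(0,0,0,0) R3=(0,0,0,0)
Op 2: merge R1<->R2 -> R1=(0,0,0,0) R2=(0,0,0,0)
Op 3: merge R0<->R2 -> R0=(0,0,0,0) R2=(0,0,0,0)
Op 4: merge R3<->R0 -> R3=(0,0,0,0) R0=(0,0,0,0)
Op 5: merge R1<->R2 -> R1=(0,0,0,0) R2=(0,0,0,0)
Op 6: merge R0<->R1 -> R0=(0,0,0,0) R1=(0,0,0,0)
Op 7: inc R2 by 3 -> R2=(0,0,3,0) value=3
Op 8: merge R1<->R3 -> R1=(0,0,0,0) R3=(0,0,0,0)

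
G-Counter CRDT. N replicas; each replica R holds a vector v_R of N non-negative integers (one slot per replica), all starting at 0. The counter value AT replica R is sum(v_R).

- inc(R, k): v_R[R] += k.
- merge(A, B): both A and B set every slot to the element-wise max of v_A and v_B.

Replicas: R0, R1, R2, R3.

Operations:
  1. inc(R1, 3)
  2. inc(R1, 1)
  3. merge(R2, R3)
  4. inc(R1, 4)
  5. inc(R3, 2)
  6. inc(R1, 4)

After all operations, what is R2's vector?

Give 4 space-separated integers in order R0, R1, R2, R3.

Op 1: inc R1 by 3 -> R1=(0,3,0,0) value=3
Op 2: inc R1 by 1 -> R1=(0,4,0,0) value=4
Op 3: merge R2<->R3 -> R2=(0,0,0,0) R3=(0,0,0,0)
Op 4: inc R1 by 4 -> R1=(0,8,0,0) value=8
Op 5: inc R3 by 2 -> R3=(0,0,0,2) value=2
Op 6: inc R1 by 4 -> R1=(0,12,0,0) value=12

Answer: 0 0 0 0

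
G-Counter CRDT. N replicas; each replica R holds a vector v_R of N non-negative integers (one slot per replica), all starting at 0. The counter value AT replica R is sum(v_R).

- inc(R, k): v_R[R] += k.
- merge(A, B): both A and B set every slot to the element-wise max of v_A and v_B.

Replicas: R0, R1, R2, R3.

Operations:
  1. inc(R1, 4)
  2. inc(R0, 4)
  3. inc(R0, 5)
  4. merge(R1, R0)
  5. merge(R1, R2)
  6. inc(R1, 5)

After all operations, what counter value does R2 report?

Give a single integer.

Op 1: inc R1 by 4 -> R1=(0,4,0,0) value=4
Op 2: inc R0 by 4 -> R0=(4,0,0,0) value=4
Op 3: inc R0 by 5 -> R0=(9,0,0,0) value=9
Op 4: merge R1<->R0 -> R1=(9,4,0,0) R0=(9,4,0,0)
Op 5: merge R1<->R2 -> R1=(9,4,0,0) R2=(9,4,0,0)
Op 6: inc R1 by 5 -> R1=(9,9,0,0) value=18

Answer: 13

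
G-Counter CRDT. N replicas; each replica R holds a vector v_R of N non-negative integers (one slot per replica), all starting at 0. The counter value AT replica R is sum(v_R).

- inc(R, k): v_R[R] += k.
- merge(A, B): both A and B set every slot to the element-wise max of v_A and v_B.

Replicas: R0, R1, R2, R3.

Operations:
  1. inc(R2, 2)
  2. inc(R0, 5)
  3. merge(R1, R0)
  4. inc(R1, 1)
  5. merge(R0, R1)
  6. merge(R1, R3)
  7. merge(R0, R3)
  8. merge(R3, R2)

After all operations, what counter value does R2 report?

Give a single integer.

Answer: 8

Derivation:
Op 1: inc R2 by 2 -> R2=(0,0,2,0) value=2
Op 2: inc R0 by 5 -> R0=(5,0,0,0) value=5
Op 3: merge R1<->R0 -> R1=(5,0,0,0) R0=(5,0,0,0)
Op 4: inc R1 by 1 -> R1=(5,1,0,0) value=6
Op 5: merge R0<->R1 -> R0=(5,1,0,0) R1=(5,1,0,0)
Op 6: merge R1<->R3 -> R1=(5,1,0,0) R3=(5,1,0,0)
Op 7: merge R0<->R3 -> R0=(5,1,0,0) R3=(5,1,0,0)
Op 8: merge R3<->R2 -> R3=(5,1,2,0) R2=(5,1,2,0)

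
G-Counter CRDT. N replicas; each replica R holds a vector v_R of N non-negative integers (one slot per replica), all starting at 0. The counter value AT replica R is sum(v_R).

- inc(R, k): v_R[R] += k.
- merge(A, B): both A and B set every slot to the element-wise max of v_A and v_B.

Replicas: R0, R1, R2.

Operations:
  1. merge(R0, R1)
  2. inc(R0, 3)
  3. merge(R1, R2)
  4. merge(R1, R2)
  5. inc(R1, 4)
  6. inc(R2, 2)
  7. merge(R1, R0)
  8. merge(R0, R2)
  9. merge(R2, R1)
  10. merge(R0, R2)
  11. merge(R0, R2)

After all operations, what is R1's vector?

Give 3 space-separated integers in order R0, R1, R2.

Op 1: merge R0<->R1 -> R0=(0,0,0) R1=(0,0,0)
Op 2: inc R0 by 3 -> R0=(3,0,0) value=3
Op 3: merge R1<->R2 -> R1=(0,0,0) R2=(0,0,0)
Op 4: merge R1<->R2 -> R1=(0,0,0) R2=(0,0,0)
Op 5: inc R1 by 4 -> R1=(0,4,0) value=4
Op 6: inc R2 by 2 -> R2=(0,0,2) value=2
Op 7: merge R1<->R0 -> R1=(3,4,0) R0=(3,4,0)
Op 8: merge R0<->R2 -> R0=(3,4,2) R2=(3,4,2)
Op 9: merge R2<->R1 -> R2=(3,4,2) R1=(3,4,2)
Op 10: merge R0<->R2 -> R0=(3,4,2) R2=(3,4,2)
Op 11: merge R0<->R2 -> R0=(3,4,2) R2=(3,4,2)

Answer: 3 4 2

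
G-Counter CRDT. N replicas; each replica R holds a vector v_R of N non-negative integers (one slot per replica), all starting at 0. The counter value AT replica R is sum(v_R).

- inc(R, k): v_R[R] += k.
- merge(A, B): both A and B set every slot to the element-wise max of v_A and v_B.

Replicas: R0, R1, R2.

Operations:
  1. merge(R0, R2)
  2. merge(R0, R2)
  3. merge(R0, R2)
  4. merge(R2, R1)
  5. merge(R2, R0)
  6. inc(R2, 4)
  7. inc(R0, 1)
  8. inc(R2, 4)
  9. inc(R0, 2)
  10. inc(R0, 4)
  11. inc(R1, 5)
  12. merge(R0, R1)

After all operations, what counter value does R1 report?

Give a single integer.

Answer: 12

Derivation:
Op 1: merge R0<->R2 -> R0=(0,0,0) R2=(0,0,0)
Op 2: merge R0<->R2 -> R0=(0,0,0) R2=(0,0,0)
Op 3: merge R0<->R2 -> R0=(0,0,0) R2=(0,0,0)
Op 4: merge R2<->R1 -> R2=(0,0,0) R1=(0,0,0)
Op 5: merge R2<->R0 -> R2=(0,0,0) R0=(0,0,0)
Op 6: inc R2 by 4 -> R2=(0,0,4) value=4
Op 7: inc R0 by 1 -> R0=(1,0,0) value=1
Op 8: inc R2 by 4 -> R2=(0,0,8) value=8
Op 9: inc R0 by 2 -> R0=(3,0,0) value=3
Op 10: inc R0 by 4 -> R0=(7,0,0) value=7
Op 11: inc R1 by 5 -> R1=(0,5,0) value=5
Op 12: merge R0<->R1 -> R0=(7,5,0) R1=(7,5,0)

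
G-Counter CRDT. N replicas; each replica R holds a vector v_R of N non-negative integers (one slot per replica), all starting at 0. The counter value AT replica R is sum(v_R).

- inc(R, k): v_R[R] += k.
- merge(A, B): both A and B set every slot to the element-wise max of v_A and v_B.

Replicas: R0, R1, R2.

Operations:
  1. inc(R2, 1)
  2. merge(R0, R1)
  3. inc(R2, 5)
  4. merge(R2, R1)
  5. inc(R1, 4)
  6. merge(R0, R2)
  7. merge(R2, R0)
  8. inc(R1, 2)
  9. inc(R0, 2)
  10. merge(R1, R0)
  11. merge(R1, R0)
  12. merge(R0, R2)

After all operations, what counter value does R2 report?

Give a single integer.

Op 1: inc R2 by 1 -> R2=(0,0,1) value=1
Op 2: merge R0<->R1 -> R0=(0,0,0) R1=(0,0,0)
Op 3: inc R2 by 5 -> R2=(0,0,6) value=6
Op 4: merge R2<->R1 -> R2=(0,0,6) R1=(0,0,6)
Op 5: inc R1 by 4 -> R1=(0,4,6) value=10
Op 6: merge R0<->R2 -> R0=(0,0,6) R2=(0,0,6)
Op 7: merge R2<->R0 -> R2=(0,0,6) R0=(0,0,6)
Op 8: inc R1 by 2 -> R1=(0,6,6) value=12
Op 9: inc R0 by 2 -> R0=(2,0,6) value=8
Op 10: merge R1<->R0 -> R1=(2,6,6) R0=(2,6,6)
Op 11: merge R1<->R0 -> R1=(2,6,6) R0=(2,6,6)
Op 12: merge R0<->R2 -> R0=(2,6,6) R2=(2,6,6)

Answer: 14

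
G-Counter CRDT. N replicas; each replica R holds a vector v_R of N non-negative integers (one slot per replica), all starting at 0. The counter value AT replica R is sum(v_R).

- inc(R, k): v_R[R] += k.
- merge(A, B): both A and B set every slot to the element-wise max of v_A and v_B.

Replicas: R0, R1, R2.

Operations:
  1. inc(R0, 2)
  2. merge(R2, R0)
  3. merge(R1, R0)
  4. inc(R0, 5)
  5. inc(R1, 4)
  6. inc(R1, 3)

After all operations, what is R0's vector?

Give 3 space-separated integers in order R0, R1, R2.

Answer: 7 0 0

Derivation:
Op 1: inc R0 by 2 -> R0=(2,0,0) value=2
Op 2: merge R2<->R0 -> R2=(2,0,0) R0=(2,0,0)
Op 3: merge R1<->R0 -> R1=(2,0,0) R0=(2,0,0)
Op 4: inc R0 by 5 -> R0=(7,0,0) value=7
Op 5: inc R1 by 4 -> R1=(2,4,0) value=6
Op 6: inc R1 by 3 -> R1=(2,7,0) value=9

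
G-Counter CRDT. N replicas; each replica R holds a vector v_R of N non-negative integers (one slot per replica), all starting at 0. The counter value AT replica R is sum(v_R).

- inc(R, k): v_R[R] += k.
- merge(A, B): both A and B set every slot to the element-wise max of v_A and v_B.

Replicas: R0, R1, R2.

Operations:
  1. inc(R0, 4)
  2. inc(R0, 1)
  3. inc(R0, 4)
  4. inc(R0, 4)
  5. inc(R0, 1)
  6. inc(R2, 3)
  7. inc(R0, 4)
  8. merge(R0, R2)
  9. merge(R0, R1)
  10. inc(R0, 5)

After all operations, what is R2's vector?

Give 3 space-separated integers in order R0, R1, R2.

Op 1: inc R0 by 4 -> R0=(4,0,0) value=4
Op 2: inc R0 by 1 -> R0=(5,0,0) value=5
Op 3: inc R0 by 4 -> R0=(9,0,0) value=9
Op 4: inc R0 by 4 -> R0=(13,0,0) value=13
Op 5: inc R0 by 1 -> R0=(14,0,0) value=14
Op 6: inc R2 by 3 -> R2=(0,0,3) value=3
Op 7: inc R0 by 4 -> R0=(18,0,0) value=18
Op 8: merge R0<->R2 -> R0=(18,0,3) R2=(18,0,3)
Op 9: merge R0<->R1 -> R0=(18,0,3) R1=(18,0,3)
Op 10: inc R0 by 5 -> R0=(23,0,3) value=26

Answer: 18 0 3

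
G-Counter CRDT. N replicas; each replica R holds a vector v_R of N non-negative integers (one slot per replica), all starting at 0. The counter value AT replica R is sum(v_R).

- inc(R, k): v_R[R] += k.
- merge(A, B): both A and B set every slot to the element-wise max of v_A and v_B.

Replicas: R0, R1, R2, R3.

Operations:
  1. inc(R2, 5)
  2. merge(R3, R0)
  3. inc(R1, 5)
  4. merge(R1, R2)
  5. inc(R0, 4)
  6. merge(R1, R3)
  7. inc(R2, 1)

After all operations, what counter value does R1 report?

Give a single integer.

Op 1: inc R2 by 5 -> R2=(0,0,5,0) value=5
Op 2: merge R3<->R0 -> R3=(0,0,0,0) R0=(0,0,0,0)
Op 3: inc R1 by 5 -> R1=(0,5,0,0) value=5
Op 4: merge R1<->R2 -> R1=(0,5,5,0) R2=(0,5,5,0)
Op 5: inc R0 by 4 -> R0=(4,0,0,0) value=4
Op 6: merge R1<->R3 -> R1=(0,5,5,0) R3=(0,5,5,0)
Op 7: inc R2 by 1 -> R2=(0,5,6,0) value=11

Answer: 10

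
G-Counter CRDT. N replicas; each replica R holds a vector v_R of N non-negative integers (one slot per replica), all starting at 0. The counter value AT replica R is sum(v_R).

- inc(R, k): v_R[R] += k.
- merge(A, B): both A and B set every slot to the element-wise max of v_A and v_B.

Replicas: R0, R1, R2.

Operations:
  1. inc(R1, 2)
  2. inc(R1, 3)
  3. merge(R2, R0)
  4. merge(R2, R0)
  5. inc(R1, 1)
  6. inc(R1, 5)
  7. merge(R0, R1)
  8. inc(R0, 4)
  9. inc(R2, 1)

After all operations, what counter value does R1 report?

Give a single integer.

Answer: 11

Derivation:
Op 1: inc R1 by 2 -> R1=(0,2,0) value=2
Op 2: inc R1 by 3 -> R1=(0,5,0) value=5
Op 3: merge R2<->R0 -> R2=(0,0,0) R0=(0,0,0)
Op 4: merge R2<->R0 -> R2=(0,0,0) R0=(0,0,0)
Op 5: inc R1 by 1 -> R1=(0,6,0) value=6
Op 6: inc R1 by 5 -> R1=(0,11,0) value=11
Op 7: merge R0<->R1 -> R0=(0,11,0) R1=(0,11,0)
Op 8: inc R0 by 4 -> R0=(4,11,0) value=15
Op 9: inc R2 by 1 -> R2=(0,0,1) value=1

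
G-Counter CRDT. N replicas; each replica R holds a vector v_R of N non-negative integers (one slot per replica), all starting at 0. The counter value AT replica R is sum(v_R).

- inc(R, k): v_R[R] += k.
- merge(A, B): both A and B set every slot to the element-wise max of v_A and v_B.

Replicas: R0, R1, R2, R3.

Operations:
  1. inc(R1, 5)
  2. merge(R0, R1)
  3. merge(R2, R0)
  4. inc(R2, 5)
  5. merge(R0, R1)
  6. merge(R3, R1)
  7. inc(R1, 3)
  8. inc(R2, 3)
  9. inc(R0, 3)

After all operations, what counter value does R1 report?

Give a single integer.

Answer: 8

Derivation:
Op 1: inc R1 by 5 -> R1=(0,5,0,0) value=5
Op 2: merge R0<->R1 -> R0=(0,5,0,0) R1=(0,5,0,0)
Op 3: merge R2<->R0 -> R2=(0,5,0,0) R0=(0,5,0,0)
Op 4: inc R2 by 5 -> R2=(0,5,5,0) value=10
Op 5: merge R0<->R1 -> R0=(0,5,0,0) R1=(0,5,0,0)
Op 6: merge R3<->R1 -> R3=(0,5,0,0) R1=(0,5,0,0)
Op 7: inc R1 by 3 -> R1=(0,8,0,0) value=8
Op 8: inc R2 by 3 -> R2=(0,5,8,0) value=13
Op 9: inc R0 by 3 -> R0=(3,5,0,0) value=8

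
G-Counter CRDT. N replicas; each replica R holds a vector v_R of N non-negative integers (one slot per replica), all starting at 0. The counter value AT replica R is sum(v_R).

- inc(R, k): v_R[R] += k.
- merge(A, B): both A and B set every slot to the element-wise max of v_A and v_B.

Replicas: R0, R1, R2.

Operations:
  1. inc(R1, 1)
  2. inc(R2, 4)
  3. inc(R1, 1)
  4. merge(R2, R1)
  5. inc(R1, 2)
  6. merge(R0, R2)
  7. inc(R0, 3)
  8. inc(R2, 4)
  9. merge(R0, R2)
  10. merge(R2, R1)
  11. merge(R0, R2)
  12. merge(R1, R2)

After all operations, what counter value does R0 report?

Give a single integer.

Op 1: inc R1 by 1 -> R1=(0,1,0) value=1
Op 2: inc R2 by 4 -> R2=(0,0,4) value=4
Op 3: inc R1 by 1 -> R1=(0,2,0) value=2
Op 4: merge R2<->R1 -> R2=(0,2,4) R1=(0,2,4)
Op 5: inc R1 by 2 -> R1=(0,4,4) value=8
Op 6: merge R0<->R2 -> R0=(0,2,4) R2=(0,2,4)
Op 7: inc R0 by 3 -> R0=(3,2,4) value=9
Op 8: inc R2 by 4 -> R2=(0,2,8) value=10
Op 9: merge R0<->R2 -> R0=(3,2,8) R2=(3,2,8)
Op 10: merge R2<->R1 -> R2=(3,4,8) R1=(3,4,8)
Op 11: merge R0<->R2 -> R0=(3,4,8) R2=(3,4,8)
Op 12: merge R1<->R2 -> R1=(3,4,8) R2=(3,4,8)

Answer: 15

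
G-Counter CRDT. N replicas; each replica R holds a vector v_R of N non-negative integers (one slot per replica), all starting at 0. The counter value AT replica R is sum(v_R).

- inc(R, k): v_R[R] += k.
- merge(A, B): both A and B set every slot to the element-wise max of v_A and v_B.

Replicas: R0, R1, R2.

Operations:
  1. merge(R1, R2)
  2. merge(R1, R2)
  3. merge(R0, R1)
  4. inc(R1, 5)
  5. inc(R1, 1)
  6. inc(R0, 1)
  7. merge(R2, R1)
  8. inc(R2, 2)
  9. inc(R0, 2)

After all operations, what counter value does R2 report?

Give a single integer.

Answer: 8

Derivation:
Op 1: merge R1<->R2 -> R1=(0,0,0) R2=(0,0,0)
Op 2: merge R1<->R2 -> R1=(0,0,0) R2=(0,0,0)
Op 3: merge R0<->R1 -> R0=(0,0,0) R1=(0,0,0)
Op 4: inc R1 by 5 -> R1=(0,5,0) value=5
Op 5: inc R1 by 1 -> R1=(0,6,0) value=6
Op 6: inc R0 by 1 -> R0=(1,0,0) value=1
Op 7: merge R2<->R1 -> R2=(0,6,0) R1=(0,6,0)
Op 8: inc R2 by 2 -> R2=(0,6,2) value=8
Op 9: inc R0 by 2 -> R0=(3,0,0) value=3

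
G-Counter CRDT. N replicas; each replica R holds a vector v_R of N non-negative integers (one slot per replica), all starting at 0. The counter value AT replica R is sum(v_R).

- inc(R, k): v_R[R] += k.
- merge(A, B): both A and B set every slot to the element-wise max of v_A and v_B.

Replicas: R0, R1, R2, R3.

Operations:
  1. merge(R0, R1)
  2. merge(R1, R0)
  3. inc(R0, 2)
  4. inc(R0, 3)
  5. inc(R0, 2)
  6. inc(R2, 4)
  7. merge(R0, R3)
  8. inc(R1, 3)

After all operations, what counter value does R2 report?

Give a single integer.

Answer: 4

Derivation:
Op 1: merge R0<->R1 -> R0=(0,0,0,0) R1=(0,0,0,0)
Op 2: merge R1<->R0 -> R1=(0,0,0,0) R0=(0,0,0,0)
Op 3: inc R0 by 2 -> R0=(2,0,0,0) value=2
Op 4: inc R0 by 3 -> R0=(5,0,0,0) value=5
Op 5: inc R0 by 2 -> R0=(7,0,0,0) value=7
Op 6: inc R2 by 4 -> R2=(0,0,4,0) value=4
Op 7: merge R0<->R3 -> R0=(7,0,0,0) R3=(7,0,0,0)
Op 8: inc R1 by 3 -> R1=(0,3,0,0) value=3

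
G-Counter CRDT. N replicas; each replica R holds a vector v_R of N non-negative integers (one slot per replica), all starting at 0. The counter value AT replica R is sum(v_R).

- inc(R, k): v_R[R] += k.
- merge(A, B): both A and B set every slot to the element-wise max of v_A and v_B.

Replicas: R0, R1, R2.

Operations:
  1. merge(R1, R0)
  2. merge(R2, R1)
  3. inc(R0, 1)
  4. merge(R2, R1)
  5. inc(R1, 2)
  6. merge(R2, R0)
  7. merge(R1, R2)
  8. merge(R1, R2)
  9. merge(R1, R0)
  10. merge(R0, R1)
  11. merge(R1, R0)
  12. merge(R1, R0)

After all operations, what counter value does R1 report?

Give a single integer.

Answer: 3

Derivation:
Op 1: merge R1<->R0 -> R1=(0,0,0) R0=(0,0,0)
Op 2: merge R2<->R1 -> R2=(0,0,0) R1=(0,0,0)
Op 3: inc R0 by 1 -> R0=(1,0,0) value=1
Op 4: merge R2<->R1 -> R2=(0,0,0) R1=(0,0,0)
Op 5: inc R1 by 2 -> R1=(0,2,0) value=2
Op 6: merge R2<->R0 -> R2=(1,0,0) R0=(1,0,0)
Op 7: merge R1<->R2 -> R1=(1,2,0) R2=(1,2,0)
Op 8: merge R1<->R2 -> R1=(1,2,0) R2=(1,2,0)
Op 9: merge R1<->R0 -> R1=(1,2,0) R0=(1,2,0)
Op 10: merge R0<->R1 -> R0=(1,2,0) R1=(1,2,0)
Op 11: merge R1<->R0 -> R1=(1,2,0) R0=(1,2,0)
Op 12: merge R1<->R0 -> R1=(1,2,0) R0=(1,2,0)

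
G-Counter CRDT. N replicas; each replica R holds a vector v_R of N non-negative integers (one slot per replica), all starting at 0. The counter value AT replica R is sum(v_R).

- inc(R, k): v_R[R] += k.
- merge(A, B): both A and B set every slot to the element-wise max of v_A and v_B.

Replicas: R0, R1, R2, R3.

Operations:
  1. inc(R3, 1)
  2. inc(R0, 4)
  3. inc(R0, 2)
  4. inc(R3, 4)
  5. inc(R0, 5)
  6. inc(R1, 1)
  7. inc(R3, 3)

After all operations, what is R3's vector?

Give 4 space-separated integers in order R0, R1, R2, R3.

Answer: 0 0 0 8

Derivation:
Op 1: inc R3 by 1 -> R3=(0,0,0,1) value=1
Op 2: inc R0 by 4 -> R0=(4,0,0,0) value=4
Op 3: inc R0 by 2 -> R0=(6,0,0,0) value=6
Op 4: inc R3 by 4 -> R3=(0,0,0,5) value=5
Op 5: inc R0 by 5 -> R0=(11,0,0,0) value=11
Op 6: inc R1 by 1 -> R1=(0,1,0,0) value=1
Op 7: inc R3 by 3 -> R3=(0,0,0,8) value=8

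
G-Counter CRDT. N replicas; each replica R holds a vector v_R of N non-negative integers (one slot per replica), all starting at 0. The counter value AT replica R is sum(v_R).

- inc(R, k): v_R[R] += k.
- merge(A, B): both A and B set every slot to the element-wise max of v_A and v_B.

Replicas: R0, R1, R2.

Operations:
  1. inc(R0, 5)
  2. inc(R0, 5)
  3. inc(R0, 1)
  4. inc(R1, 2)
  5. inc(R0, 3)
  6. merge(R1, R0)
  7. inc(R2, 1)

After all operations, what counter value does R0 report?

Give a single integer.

Answer: 16

Derivation:
Op 1: inc R0 by 5 -> R0=(5,0,0) value=5
Op 2: inc R0 by 5 -> R0=(10,0,0) value=10
Op 3: inc R0 by 1 -> R0=(11,0,0) value=11
Op 4: inc R1 by 2 -> R1=(0,2,0) value=2
Op 5: inc R0 by 3 -> R0=(14,0,0) value=14
Op 6: merge R1<->R0 -> R1=(14,2,0) R0=(14,2,0)
Op 7: inc R2 by 1 -> R2=(0,0,1) value=1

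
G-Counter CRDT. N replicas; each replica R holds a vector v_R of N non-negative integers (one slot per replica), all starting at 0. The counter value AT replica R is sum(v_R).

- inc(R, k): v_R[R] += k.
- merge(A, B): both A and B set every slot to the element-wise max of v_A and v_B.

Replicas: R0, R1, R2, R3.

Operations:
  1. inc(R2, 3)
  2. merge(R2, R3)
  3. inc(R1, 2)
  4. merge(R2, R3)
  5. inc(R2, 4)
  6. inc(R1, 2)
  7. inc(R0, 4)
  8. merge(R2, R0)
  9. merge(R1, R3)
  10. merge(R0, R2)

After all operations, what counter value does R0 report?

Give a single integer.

Op 1: inc R2 by 3 -> R2=(0,0,3,0) value=3
Op 2: merge R2<->R3 -> R2=(0,0,3,0) R3=(0,0,3,0)
Op 3: inc R1 by 2 -> R1=(0,2,0,0) value=2
Op 4: merge R2<->R3 -> R2=(0,0,3,0) R3=(0,0,3,0)
Op 5: inc R2 by 4 -> R2=(0,0,7,0) value=7
Op 6: inc R1 by 2 -> R1=(0,4,0,0) value=4
Op 7: inc R0 by 4 -> R0=(4,0,0,0) value=4
Op 8: merge R2<->R0 -> R2=(4,0,7,0) R0=(4,0,7,0)
Op 9: merge R1<->R3 -> R1=(0,4,3,0) R3=(0,4,3,0)
Op 10: merge R0<->R2 -> R0=(4,0,7,0) R2=(4,0,7,0)

Answer: 11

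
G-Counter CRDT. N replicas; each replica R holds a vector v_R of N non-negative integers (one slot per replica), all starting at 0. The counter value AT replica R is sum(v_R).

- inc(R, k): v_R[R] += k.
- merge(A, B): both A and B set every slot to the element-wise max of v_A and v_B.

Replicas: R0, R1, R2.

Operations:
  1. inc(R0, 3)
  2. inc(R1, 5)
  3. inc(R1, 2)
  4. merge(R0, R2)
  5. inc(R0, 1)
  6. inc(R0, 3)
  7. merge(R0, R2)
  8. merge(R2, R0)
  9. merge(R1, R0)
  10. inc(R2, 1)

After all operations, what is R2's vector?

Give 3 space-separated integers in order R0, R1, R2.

Answer: 7 0 1

Derivation:
Op 1: inc R0 by 3 -> R0=(3,0,0) value=3
Op 2: inc R1 by 5 -> R1=(0,5,0) value=5
Op 3: inc R1 by 2 -> R1=(0,7,0) value=7
Op 4: merge R0<->R2 -> R0=(3,0,0) R2=(3,0,0)
Op 5: inc R0 by 1 -> R0=(4,0,0) value=4
Op 6: inc R0 by 3 -> R0=(7,0,0) value=7
Op 7: merge R0<->R2 -> R0=(7,0,0) R2=(7,0,0)
Op 8: merge R2<->R0 -> R2=(7,0,0) R0=(7,0,0)
Op 9: merge R1<->R0 -> R1=(7,7,0) R0=(7,7,0)
Op 10: inc R2 by 1 -> R2=(7,0,1) value=8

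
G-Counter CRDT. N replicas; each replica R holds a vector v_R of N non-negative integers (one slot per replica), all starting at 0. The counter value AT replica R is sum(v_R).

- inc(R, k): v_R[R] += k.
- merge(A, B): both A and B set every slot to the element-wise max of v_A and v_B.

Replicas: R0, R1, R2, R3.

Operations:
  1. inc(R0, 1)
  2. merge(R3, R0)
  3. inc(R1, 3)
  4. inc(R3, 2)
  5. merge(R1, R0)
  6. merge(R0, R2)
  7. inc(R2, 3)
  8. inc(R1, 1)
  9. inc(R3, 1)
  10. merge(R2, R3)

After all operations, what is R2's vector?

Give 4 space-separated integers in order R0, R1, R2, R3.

Answer: 1 3 3 3

Derivation:
Op 1: inc R0 by 1 -> R0=(1,0,0,0) value=1
Op 2: merge R3<->R0 -> R3=(1,0,0,0) R0=(1,0,0,0)
Op 3: inc R1 by 3 -> R1=(0,3,0,0) value=3
Op 4: inc R3 by 2 -> R3=(1,0,0,2) value=3
Op 5: merge R1<->R0 -> R1=(1,3,0,0) R0=(1,3,0,0)
Op 6: merge R0<->R2 -> R0=(1,3,0,0) R2=(1,3,0,0)
Op 7: inc R2 by 3 -> R2=(1,3,3,0) value=7
Op 8: inc R1 by 1 -> R1=(1,4,0,0) value=5
Op 9: inc R3 by 1 -> R3=(1,0,0,3) value=4
Op 10: merge R2<->R3 -> R2=(1,3,3,3) R3=(1,3,3,3)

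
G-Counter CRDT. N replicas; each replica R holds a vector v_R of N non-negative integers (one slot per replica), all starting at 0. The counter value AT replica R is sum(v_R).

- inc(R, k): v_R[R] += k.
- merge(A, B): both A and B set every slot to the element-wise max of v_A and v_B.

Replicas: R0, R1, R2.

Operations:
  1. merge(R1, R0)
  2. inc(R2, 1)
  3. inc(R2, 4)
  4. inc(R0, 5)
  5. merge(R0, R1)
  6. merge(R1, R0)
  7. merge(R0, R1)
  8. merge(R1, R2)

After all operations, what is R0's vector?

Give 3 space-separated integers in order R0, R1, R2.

Answer: 5 0 0

Derivation:
Op 1: merge R1<->R0 -> R1=(0,0,0) R0=(0,0,0)
Op 2: inc R2 by 1 -> R2=(0,0,1) value=1
Op 3: inc R2 by 4 -> R2=(0,0,5) value=5
Op 4: inc R0 by 5 -> R0=(5,0,0) value=5
Op 5: merge R0<->R1 -> R0=(5,0,0) R1=(5,0,0)
Op 6: merge R1<->R0 -> R1=(5,0,0) R0=(5,0,0)
Op 7: merge R0<->R1 -> R0=(5,0,0) R1=(5,0,0)
Op 8: merge R1<->R2 -> R1=(5,0,5) R2=(5,0,5)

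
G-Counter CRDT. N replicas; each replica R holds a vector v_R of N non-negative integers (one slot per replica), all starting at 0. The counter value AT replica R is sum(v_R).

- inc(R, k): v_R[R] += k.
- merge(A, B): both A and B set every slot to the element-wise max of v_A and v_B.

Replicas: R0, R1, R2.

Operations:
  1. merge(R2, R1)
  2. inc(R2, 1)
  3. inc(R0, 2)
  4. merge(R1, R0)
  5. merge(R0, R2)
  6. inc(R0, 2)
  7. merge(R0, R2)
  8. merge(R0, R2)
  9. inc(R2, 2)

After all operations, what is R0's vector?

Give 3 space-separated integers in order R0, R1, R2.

Op 1: merge R2<->R1 -> R2=(0,0,0) R1=(0,0,0)
Op 2: inc R2 by 1 -> R2=(0,0,1) value=1
Op 3: inc R0 by 2 -> R0=(2,0,0) value=2
Op 4: merge R1<->R0 -> R1=(2,0,0) R0=(2,0,0)
Op 5: merge R0<->R2 -> R0=(2,0,1) R2=(2,0,1)
Op 6: inc R0 by 2 -> R0=(4,0,1) value=5
Op 7: merge R0<->R2 -> R0=(4,0,1) R2=(4,0,1)
Op 8: merge R0<->R2 -> R0=(4,0,1) R2=(4,0,1)
Op 9: inc R2 by 2 -> R2=(4,0,3) value=7

Answer: 4 0 1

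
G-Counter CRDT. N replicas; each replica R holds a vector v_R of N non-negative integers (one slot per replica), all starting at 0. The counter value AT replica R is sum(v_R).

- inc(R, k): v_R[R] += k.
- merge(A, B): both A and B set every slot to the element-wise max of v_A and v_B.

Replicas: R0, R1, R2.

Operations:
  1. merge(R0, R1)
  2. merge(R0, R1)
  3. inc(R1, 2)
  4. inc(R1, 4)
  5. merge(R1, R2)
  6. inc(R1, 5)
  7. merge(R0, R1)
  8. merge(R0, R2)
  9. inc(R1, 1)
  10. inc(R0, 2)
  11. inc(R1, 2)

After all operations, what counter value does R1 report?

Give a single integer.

Op 1: merge R0<->R1 -> R0=(0,0,0) R1=(0,0,0)
Op 2: merge R0<->R1 -> R0=(0,0,0) R1=(0,0,0)
Op 3: inc R1 by 2 -> R1=(0,2,0) value=2
Op 4: inc R1 by 4 -> R1=(0,6,0) value=6
Op 5: merge R1<->R2 -> R1=(0,6,0) R2=(0,6,0)
Op 6: inc R1 by 5 -> R1=(0,11,0) value=11
Op 7: merge R0<->R1 -> R0=(0,11,0) R1=(0,11,0)
Op 8: merge R0<->R2 -> R0=(0,11,0) R2=(0,11,0)
Op 9: inc R1 by 1 -> R1=(0,12,0) value=12
Op 10: inc R0 by 2 -> R0=(2,11,0) value=13
Op 11: inc R1 by 2 -> R1=(0,14,0) value=14

Answer: 14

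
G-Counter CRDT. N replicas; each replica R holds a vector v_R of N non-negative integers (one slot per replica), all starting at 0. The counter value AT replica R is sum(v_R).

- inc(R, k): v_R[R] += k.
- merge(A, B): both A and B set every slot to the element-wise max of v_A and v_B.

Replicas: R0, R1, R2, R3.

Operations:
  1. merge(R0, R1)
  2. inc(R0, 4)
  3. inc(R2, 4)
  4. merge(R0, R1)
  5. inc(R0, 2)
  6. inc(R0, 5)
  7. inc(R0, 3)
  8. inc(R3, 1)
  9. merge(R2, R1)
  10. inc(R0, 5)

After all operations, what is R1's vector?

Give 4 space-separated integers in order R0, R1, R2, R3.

Answer: 4 0 4 0

Derivation:
Op 1: merge R0<->R1 -> R0=(0,0,0,0) R1=(0,0,0,0)
Op 2: inc R0 by 4 -> R0=(4,0,0,0) value=4
Op 3: inc R2 by 4 -> R2=(0,0,4,0) value=4
Op 4: merge R0<->R1 -> R0=(4,0,0,0) R1=(4,0,0,0)
Op 5: inc R0 by 2 -> R0=(6,0,0,0) value=6
Op 6: inc R0 by 5 -> R0=(11,0,0,0) value=11
Op 7: inc R0 by 3 -> R0=(14,0,0,0) value=14
Op 8: inc R3 by 1 -> R3=(0,0,0,1) value=1
Op 9: merge R2<->R1 -> R2=(4,0,4,0) R1=(4,0,4,0)
Op 10: inc R0 by 5 -> R0=(19,0,0,0) value=19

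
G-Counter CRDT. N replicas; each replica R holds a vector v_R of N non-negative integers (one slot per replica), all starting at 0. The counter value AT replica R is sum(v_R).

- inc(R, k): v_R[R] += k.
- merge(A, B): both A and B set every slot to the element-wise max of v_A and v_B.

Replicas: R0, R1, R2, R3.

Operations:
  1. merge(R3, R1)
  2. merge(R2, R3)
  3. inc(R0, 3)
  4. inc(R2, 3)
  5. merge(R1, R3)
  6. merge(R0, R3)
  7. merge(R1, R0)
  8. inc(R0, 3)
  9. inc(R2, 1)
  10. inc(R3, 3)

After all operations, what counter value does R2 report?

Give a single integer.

Answer: 4

Derivation:
Op 1: merge R3<->R1 -> R3=(0,0,0,0) R1=(0,0,0,0)
Op 2: merge R2<->R3 -> R2=(0,0,0,0) R3=(0,0,0,0)
Op 3: inc R0 by 3 -> R0=(3,0,0,0) value=3
Op 4: inc R2 by 3 -> R2=(0,0,3,0) value=3
Op 5: merge R1<->R3 -> R1=(0,0,0,0) R3=(0,0,0,0)
Op 6: merge R0<->R3 -> R0=(3,0,0,0) R3=(3,0,0,0)
Op 7: merge R1<->R0 -> R1=(3,0,0,0) R0=(3,0,0,0)
Op 8: inc R0 by 3 -> R0=(6,0,0,0) value=6
Op 9: inc R2 by 1 -> R2=(0,0,4,0) value=4
Op 10: inc R3 by 3 -> R3=(3,0,0,3) value=6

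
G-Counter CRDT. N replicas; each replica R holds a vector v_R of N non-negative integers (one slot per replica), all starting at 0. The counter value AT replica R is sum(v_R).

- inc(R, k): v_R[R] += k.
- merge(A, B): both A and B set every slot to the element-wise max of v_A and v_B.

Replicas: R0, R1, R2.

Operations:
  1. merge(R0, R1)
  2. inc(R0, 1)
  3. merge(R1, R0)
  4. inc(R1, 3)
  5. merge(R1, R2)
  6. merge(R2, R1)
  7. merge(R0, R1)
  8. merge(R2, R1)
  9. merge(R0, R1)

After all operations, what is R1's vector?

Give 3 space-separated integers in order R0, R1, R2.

Op 1: merge R0<->R1 -> R0=(0,0,0) R1=(0,0,0)
Op 2: inc R0 by 1 -> R0=(1,0,0) value=1
Op 3: merge R1<->R0 -> R1=(1,0,0) R0=(1,0,0)
Op 4: inc R1 by 3 -> R1=(1,3,0) value=4
Op 5: merge R1<->R2 -> R1=(1,3,0) R2=(1,3,0)
Op 6: merge R2<->R1 -> R2=(1,3,0) R1=(1,3,0)
Op 7: merge R0<->R1 -> R0=(1,3,0) R1=(1,3,0)
Op 8: merge R2<->R1 -> R2=(1,3,0) R1=(1,3,0)
Op 9: merge R0<->R1 -> R0=(1,3,0) R1=(1,3,0)

Answer: 1 3 0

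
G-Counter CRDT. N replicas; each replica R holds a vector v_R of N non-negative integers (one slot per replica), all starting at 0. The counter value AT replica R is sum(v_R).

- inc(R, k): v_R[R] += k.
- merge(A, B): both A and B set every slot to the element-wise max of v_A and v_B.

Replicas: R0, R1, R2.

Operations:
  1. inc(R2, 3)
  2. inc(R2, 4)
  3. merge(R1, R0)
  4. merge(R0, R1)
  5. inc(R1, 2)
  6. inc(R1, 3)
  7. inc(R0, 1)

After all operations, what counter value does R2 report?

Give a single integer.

Op 1: inc R2 by 3 -> R2=(0,0,3) value=3
Op 2: inc R2 by 4 -> R2=(0,0,7) value=7
Op 3: merge R1<->R0 -> R1=(0,0,0) R0=(0,0,0)
Op 4: merge R0<->R1 -> R0=(0,0,0) R1=(0,0,0)
Op 5: inc R1 by 2 -> R1=(0,2,0) value=2
Op 6: inc R1 by 3 -> R1=(0,5,0) value=5
Op 7: inc R0 by 1 -> R0=(1,0,0) value=1

Answer: 7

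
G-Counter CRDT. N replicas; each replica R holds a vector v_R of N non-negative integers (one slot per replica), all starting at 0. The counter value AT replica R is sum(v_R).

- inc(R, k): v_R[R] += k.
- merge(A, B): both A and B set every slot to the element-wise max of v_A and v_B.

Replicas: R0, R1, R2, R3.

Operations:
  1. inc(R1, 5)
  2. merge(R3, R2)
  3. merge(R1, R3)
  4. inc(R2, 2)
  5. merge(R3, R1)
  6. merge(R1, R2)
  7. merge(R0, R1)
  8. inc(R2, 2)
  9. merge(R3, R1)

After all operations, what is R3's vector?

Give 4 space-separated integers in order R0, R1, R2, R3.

Answer: 0 5 2 0

Derivation:
Op 1: inc R1 by 5 -> R1=(0,5,0,0) value=5
Op 2: merge R3<->R2 -> R3=(0,0,0,0) R2=(0,0,0,0)
Op 3: merge R1<->R3 -> R1=(0,5,0,0) R3=(0,5,0,0)
Op 4: inc R2 by 2 -> R2=(0,0,2,0) value=2
Op 5: merge R3<->R1 -> R3=(0,5,0,0) R1=(0,5,0,0)
Op 6: merge R1<->R2 -> R1=(0,5,2,0) R2=(0,5,2,0)
Op 7: merge R0<->R1 -> R0=(0,5,2,0) R1=(0,5,2,0)
Op 8: inc R2 by 2 -> R2=(0,5,4,0) value=9
Op 9: merge R3<->R1 -> R3=(0,5,2,0) R1=(0,5,2,0)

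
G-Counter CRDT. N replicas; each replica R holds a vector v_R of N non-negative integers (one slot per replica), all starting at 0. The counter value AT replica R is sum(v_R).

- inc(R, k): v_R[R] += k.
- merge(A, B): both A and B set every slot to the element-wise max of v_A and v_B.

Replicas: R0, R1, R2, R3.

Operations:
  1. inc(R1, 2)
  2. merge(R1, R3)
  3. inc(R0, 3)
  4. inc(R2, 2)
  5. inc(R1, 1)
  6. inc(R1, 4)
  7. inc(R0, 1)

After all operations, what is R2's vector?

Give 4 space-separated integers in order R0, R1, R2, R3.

Op 1: inc R1 by 2 -> R1=(0,2,0,0) value=2
Op 2: merge R1<->R3 -> R1=(0,2,0,0) R3=(0,2,0,0)
Op 3: inc R0 by 3 -> R0=(3,0,0,0) value=3
Op 4: inc R2 by 2 -> R2=(0,0,2,0) value=2
Op 5: inc R1 by 1 -> R1=(0,3,0,0) value=3
Op 6: inc R1 by 4 -> R1=(0,7,0,0) value=7
Op 7: inc R0 by 1 -> R0=(4,0,0,0) value=4

Answer: 0 0 2 0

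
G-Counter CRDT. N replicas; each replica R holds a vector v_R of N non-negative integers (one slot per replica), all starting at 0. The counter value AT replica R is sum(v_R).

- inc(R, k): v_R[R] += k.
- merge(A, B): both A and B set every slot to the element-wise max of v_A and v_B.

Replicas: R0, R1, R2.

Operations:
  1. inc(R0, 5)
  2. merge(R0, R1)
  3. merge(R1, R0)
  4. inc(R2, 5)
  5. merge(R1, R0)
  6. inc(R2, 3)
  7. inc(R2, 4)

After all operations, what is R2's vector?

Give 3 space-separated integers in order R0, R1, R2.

Op 1: inc R0 by 5 -> R0=(5,0,0) value=5
Op 2: merge R0<->R1 -> R0=(5,0,0) R1=(5,0,0)
Op 3: merge R1<->R0 -> R1=(5,0,0) R0=(5,0,0)
Op 4: inc R2 by 5 -> R2=(0,0,5) value=5
Op 5: merge R1<->R0 -> R1=(5,0,0) R0=(5,0,0)
Op 6: inc R2 by 3 -> R2=(0,0,8) value=8
Op 7: inc R2 by 4 -> R2=(0,0,12) value=12

Answer: 0 0 12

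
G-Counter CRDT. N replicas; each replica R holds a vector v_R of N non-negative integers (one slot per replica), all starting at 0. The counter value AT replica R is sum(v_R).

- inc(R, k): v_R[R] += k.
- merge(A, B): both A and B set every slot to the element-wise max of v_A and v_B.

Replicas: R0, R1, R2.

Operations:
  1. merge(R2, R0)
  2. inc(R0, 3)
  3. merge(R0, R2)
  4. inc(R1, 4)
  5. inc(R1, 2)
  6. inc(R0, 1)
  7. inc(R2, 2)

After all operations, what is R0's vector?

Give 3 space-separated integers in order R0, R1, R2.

Answer: 4 0 0

Derivation:
Op 1: merge R2<->R0 -> R2=(0,0,0) R0=(0,0,0)
Op 2: inc R0 by 3 -> R0=(3,0,0) value=3
Op 3: merge R0<->R2 -> R0=(3,0,0) R2=(3,0,0)
Op 4: inc R1 by 4 -> R1=(0,4,0) value=4
Op 5: inc R1 by 2 -> R1=(0,6,0) value=6
Op 6: inc R0 by 1 -> R0=(4,0,0) value=4
Op 7: inc R2 by 2 -> R2=(3,0,2) value=5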